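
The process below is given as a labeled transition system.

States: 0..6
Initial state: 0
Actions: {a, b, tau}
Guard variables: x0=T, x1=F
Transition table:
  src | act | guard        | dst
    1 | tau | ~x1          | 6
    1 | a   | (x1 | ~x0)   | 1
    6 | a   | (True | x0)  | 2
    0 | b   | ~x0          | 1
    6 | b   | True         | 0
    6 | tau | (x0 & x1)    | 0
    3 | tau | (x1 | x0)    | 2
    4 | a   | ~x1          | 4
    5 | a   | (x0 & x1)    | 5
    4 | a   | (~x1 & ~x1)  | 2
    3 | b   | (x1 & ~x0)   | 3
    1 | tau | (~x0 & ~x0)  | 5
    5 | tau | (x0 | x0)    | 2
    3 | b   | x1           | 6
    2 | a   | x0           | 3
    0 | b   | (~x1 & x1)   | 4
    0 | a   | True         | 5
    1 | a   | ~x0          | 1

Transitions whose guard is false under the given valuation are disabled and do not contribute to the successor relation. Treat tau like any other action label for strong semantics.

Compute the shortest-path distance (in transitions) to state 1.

BFS to 1:
  depth 0: {0}
  depth 1: {5}
  depth 2: {2}
  depth 3: {3}
1 never appears.

Answer: UNREACHABLE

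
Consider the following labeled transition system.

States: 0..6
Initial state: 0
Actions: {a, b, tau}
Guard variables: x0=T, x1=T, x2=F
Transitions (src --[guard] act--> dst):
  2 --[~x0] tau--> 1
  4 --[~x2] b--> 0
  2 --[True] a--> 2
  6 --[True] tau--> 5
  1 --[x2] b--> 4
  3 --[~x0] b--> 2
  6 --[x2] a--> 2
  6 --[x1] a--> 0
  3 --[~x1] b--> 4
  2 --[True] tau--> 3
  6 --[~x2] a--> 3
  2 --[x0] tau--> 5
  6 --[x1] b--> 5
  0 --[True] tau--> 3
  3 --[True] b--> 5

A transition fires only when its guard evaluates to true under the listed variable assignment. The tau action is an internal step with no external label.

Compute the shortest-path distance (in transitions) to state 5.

Answer: 2

Analysis:
Layered search for 5:
  Layer 0: {0}
  Layer 1: {3}
  Layer 2: {5}
first hit 5 at d=2 via tau·b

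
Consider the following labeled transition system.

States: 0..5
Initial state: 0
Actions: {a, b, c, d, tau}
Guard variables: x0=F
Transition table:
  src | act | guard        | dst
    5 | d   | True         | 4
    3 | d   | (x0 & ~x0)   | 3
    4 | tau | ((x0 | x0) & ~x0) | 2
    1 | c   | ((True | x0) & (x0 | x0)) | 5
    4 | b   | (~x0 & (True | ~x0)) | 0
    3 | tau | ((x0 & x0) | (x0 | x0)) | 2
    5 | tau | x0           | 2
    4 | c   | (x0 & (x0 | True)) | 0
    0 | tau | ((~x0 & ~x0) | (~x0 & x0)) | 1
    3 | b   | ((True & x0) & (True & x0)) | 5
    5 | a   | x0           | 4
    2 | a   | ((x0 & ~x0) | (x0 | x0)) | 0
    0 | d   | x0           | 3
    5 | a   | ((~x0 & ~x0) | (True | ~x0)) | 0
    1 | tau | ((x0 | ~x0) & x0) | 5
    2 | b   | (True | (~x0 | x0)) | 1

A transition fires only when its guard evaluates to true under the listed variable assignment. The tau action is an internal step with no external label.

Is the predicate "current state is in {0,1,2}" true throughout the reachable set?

Answer: INVARIANT HOLDS

Working:
Inv-set: {0,1,2}
R = {0,1}
  0: ok
  1: ok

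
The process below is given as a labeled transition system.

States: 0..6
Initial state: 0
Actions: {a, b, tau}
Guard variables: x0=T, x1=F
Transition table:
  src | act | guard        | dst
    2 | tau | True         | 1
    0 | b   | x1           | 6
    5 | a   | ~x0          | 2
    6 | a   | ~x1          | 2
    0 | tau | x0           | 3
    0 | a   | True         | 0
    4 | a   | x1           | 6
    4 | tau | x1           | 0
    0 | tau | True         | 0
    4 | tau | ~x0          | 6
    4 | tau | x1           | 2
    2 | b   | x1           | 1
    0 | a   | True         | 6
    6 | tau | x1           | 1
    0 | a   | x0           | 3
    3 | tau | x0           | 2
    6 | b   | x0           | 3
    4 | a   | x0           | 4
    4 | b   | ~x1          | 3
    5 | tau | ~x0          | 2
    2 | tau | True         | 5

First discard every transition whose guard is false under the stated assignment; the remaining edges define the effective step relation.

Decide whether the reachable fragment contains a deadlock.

Answer: DEADLOCK at state 1

Working:
Reach set: {0,1,2,3,5,6}
  0: a→0  a→3  a→6  tau→0  tau→3  [deg 5]
  1: ∅  [deadlock]
  2: tau→1  tau→5  [deg 2]
  3: tau→2  [deg 1]
  5: ∅  [deadlock]
  6: a→2  b→3  [deg 2]
witness 1: tau·tau·tau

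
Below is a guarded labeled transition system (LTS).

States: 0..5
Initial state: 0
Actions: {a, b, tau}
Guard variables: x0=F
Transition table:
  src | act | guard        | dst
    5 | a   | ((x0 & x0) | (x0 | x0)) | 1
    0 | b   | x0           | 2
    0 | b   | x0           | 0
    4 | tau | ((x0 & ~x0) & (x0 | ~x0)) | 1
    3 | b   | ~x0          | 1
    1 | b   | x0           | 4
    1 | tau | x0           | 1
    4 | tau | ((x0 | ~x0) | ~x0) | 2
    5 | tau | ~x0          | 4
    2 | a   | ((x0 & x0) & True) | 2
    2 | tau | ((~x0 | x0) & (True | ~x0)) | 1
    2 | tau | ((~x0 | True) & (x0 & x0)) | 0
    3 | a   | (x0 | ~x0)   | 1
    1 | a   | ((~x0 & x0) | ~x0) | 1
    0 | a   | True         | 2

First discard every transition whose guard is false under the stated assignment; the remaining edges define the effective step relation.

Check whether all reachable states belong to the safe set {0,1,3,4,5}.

Answer: INVARIANT VIOLATED at state 2

Working:
Allowed set {0,1,3,4,5}
Reachable = {0,1,2}
  0: ✓
  1: ✓
  2: outside
counterexample path to 2: a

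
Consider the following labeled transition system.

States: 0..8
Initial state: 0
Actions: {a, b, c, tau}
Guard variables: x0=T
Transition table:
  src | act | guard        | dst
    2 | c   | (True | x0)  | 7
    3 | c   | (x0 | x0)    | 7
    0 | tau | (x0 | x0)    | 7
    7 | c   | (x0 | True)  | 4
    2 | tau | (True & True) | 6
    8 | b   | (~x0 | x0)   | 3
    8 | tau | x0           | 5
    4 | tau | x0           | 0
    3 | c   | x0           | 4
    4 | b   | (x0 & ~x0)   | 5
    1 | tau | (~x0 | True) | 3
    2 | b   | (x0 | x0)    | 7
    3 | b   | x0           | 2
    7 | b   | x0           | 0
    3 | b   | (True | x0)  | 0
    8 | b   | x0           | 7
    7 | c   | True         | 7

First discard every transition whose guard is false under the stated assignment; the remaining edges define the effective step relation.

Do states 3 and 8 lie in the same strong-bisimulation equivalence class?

Answer: NOT BISIMILAR

Working:
Refine partition for ~:
  P[0] = {{0,1,2,3,4,5,6,7,8}}
  P[1] = {{0,1,4},{2},{3,7},{5,6},{8}}
  P[2] = {{0,1},{2},{3},{4},{5,6},{7},{8}}
  P[3] = {{0},{1},{2},{3},{4},{5,6},{7},{8}}
stable after 4 split(s): 8 block(s)
[3]={3}  [8]={8}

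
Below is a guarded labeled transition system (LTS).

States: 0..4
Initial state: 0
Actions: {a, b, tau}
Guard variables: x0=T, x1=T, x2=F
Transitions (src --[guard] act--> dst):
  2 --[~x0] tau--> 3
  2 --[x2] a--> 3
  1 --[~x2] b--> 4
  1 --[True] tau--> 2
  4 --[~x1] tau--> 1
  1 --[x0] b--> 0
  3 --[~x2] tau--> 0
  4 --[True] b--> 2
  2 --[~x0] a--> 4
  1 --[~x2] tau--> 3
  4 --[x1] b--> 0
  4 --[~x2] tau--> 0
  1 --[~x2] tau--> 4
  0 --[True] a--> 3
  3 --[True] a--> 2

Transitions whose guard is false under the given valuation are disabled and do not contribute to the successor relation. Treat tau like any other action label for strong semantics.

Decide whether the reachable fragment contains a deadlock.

Answer: DEADLOCK at state 2

Working:
Reachable = {0,2,3}
  0: a→3  [1 exit(s)]
  2: ∅  [STUCK]
  3: a→2  tau→0  [2 exit(s)]
Path to 2: a·a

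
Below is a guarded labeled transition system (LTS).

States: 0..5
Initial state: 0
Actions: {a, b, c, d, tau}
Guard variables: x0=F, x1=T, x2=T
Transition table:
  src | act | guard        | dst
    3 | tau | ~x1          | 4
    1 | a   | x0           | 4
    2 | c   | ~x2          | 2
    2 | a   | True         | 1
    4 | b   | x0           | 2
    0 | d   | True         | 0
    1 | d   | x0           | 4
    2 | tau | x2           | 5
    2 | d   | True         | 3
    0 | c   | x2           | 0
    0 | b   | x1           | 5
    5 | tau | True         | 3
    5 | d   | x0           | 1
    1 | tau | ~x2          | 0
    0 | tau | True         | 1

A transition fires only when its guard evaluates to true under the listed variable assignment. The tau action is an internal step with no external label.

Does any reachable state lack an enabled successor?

Answer: DEADLOCK at state 1

Working:
Reach set: {0,1,3,5}
  0: b→5  c→0  d→0  tau→1  [4 out]
  1: ∅  [deadlock]
  3: ∅  [deadlock]
  5: tau→3  [1 out]
trace reaching 1: tau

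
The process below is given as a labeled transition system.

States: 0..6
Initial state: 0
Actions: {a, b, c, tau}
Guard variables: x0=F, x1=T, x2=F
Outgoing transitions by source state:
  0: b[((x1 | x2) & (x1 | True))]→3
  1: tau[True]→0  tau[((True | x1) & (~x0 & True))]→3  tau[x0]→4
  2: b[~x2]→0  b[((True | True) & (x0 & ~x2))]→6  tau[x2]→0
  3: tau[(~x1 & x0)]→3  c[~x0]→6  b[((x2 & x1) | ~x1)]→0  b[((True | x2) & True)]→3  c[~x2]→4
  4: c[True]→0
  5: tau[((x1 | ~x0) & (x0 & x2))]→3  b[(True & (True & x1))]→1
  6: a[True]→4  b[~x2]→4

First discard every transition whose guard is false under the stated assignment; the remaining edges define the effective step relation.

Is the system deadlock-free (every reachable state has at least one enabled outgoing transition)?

Reachable = {0,3,4,6}
  0: b→3  [1 exit(s)]
  3: b→3  c→4  c→6  [3 exit(s)]
  4: c→0  [1 exit(s)]
  6: a→4  b→4  [2 exit(s)]

Answer: DEADLOCK-FREE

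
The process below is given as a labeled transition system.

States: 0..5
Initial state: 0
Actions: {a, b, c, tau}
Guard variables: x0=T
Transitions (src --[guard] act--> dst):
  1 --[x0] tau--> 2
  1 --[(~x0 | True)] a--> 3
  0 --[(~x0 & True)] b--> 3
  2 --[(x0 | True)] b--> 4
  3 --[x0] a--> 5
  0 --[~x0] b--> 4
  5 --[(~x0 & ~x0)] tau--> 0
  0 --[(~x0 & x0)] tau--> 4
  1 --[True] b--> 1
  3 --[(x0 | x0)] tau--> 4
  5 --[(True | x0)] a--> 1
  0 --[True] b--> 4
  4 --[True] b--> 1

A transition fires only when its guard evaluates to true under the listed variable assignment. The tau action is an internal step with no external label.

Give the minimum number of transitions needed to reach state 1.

Breadth-first toward 1:
  Layer 0: {0}
  Layer 1: {4}
  Layer 2: {1}
1 enters at depth 2; path b·b

Answer: 2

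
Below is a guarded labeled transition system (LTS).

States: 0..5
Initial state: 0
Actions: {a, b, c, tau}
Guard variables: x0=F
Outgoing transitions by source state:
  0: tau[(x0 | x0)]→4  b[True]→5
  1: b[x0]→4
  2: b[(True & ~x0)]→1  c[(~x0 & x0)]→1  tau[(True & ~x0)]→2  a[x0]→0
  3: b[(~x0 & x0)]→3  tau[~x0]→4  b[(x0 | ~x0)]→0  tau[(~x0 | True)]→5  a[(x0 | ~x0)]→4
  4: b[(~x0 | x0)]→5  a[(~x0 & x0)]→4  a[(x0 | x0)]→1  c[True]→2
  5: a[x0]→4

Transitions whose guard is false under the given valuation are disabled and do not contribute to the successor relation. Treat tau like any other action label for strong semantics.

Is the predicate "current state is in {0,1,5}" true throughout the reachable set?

Answer: INVARIANT HOLDS

Trace:
Allowed set {0,1,5}
Reach set: {0,5}
  0: ok
  5: ok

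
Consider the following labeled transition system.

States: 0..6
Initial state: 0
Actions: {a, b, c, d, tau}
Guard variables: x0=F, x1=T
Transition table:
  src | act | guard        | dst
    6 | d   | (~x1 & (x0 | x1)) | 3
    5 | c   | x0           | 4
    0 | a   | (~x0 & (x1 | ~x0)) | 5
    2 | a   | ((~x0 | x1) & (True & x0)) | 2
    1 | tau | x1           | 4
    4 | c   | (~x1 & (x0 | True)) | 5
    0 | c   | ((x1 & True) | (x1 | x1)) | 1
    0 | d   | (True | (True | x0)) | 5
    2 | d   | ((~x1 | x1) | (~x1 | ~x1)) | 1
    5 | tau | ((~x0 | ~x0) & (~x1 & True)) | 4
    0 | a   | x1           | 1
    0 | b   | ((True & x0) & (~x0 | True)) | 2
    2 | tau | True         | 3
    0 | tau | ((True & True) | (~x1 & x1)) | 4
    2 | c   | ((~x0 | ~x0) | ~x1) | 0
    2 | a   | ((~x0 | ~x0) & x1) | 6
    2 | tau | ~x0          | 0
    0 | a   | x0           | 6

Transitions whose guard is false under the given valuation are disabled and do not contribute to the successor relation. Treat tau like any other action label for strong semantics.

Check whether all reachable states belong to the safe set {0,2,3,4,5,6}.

Answer: INVARIANT VIOLATED at state 1

Working:
Inv-set: {0,2,3,4,5,6}
Reachable = {0,1,4,5}
  0: ok
  1: outside
  4: ok
  5: ok
witness against invariant: a → 1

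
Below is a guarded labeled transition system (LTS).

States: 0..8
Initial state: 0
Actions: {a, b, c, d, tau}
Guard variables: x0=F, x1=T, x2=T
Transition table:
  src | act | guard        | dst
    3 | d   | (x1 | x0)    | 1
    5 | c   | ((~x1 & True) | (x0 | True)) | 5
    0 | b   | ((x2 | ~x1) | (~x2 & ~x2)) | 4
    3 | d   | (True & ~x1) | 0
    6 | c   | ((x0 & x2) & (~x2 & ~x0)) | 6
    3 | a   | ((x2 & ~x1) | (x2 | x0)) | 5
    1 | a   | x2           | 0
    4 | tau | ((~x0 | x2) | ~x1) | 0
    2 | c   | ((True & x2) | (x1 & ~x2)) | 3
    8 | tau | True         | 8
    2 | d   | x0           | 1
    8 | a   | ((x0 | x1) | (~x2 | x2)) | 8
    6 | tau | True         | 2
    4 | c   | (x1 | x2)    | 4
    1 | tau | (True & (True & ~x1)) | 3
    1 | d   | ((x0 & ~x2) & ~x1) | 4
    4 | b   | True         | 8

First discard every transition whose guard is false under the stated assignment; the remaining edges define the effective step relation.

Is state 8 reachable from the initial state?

Answer: REACHABLE

Trace:
After dropping false guards: 12 live edges.
Layer 0: {0}
Layer 1: {4}  total {0,4}
Layer 2: {8}  total {0,4,8}
R = {0,4,8}
Path to 8: b·b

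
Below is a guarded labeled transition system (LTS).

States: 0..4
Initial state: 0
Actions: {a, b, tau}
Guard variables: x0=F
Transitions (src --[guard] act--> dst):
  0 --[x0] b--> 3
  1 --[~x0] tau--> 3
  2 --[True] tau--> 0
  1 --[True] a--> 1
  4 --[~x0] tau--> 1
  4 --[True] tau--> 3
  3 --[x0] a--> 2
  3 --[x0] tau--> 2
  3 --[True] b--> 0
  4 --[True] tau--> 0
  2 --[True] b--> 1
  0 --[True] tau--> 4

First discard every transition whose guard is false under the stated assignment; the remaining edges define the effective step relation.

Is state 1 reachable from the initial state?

Answer: REACHABLE

Working:
9 transition(s) survive guard evaluation.
L0 = {0}
L1 = {4}  now seen {0,4}
L2 = {1,3}  now seen {0,1,3,4}
Reach set: {0,1,3,4}
witness 1: tau·tau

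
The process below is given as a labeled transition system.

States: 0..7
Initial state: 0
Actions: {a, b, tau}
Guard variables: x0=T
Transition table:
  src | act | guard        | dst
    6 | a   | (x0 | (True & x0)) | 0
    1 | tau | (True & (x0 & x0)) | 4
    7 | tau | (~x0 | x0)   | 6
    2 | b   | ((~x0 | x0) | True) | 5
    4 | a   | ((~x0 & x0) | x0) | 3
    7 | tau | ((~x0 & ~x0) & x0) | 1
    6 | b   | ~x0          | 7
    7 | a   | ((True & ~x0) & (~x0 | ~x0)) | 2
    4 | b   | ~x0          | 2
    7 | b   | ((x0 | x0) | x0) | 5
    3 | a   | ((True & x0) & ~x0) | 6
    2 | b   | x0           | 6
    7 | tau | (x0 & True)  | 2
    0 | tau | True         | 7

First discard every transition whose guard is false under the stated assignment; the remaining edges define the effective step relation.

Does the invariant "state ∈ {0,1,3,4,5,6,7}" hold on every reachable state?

Answer: INVARIANT VIOLATED at state 2

Analysis:
Safe = {0,1,3,4,5,6,7}
Reachable = {0,2,5,6,7}
  0: ok
  2: outside
  5: ok
  6: ok
  7: ok
reach 2 via tau·tau — violates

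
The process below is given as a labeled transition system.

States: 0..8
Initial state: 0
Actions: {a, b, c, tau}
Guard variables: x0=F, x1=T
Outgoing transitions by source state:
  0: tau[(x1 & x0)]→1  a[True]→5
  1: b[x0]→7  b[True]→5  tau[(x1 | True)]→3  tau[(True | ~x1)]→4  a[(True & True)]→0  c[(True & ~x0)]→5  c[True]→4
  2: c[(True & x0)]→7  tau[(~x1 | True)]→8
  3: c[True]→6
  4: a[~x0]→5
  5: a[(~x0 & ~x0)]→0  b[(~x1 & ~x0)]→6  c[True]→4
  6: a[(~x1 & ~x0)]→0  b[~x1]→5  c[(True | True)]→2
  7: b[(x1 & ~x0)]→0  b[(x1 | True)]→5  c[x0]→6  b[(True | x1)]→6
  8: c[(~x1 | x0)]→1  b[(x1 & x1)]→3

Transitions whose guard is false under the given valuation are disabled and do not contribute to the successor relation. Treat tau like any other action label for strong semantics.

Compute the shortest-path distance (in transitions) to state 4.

Layered search for 4:
  depth 0: {0}
  depth 1: {5}
  depth 2: {4}
4 enters at depth 2; path a·c

Answer: 2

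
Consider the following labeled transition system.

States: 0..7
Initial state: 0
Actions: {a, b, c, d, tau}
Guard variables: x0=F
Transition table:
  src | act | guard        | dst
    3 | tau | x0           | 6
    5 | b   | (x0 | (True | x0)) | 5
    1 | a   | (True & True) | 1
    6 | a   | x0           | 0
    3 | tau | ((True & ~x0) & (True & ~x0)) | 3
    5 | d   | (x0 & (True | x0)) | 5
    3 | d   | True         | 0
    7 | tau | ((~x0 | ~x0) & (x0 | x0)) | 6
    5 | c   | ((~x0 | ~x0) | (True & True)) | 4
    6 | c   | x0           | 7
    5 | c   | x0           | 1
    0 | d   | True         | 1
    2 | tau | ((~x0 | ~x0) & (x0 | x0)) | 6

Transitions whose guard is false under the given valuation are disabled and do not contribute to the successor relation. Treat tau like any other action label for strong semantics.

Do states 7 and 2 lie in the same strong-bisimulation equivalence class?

Answer: BISIMILAR

Trace:
Refine partition for ~:
  P[0] = {{0,1,2,3,4,5,6,7}}
  P[1] = {{0},{1},{2,4,6,7},{3},{5}}
stable after 2 split(s): 5 block(s)
7∈{2,4,6,7}, 2∈{2,4,6,7}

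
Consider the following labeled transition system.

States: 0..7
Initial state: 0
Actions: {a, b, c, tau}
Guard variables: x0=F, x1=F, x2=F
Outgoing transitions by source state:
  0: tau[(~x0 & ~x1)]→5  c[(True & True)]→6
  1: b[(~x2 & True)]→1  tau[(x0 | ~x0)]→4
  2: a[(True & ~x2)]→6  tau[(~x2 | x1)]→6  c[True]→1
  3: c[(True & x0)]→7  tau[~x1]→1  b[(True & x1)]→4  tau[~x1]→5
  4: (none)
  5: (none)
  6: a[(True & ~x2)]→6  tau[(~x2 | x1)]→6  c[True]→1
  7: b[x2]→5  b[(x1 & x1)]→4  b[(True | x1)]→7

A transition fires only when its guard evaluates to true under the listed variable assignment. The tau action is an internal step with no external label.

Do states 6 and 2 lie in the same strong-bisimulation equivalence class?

Answer: BISIMILAR

Analysis:
Bisimulation quotient by refinement:
  P[0] = {{0,1,2,3,4,5,6,7}}
  P[1] = {{0},{1},{2,6},{3},{4,5},{7}}
stable after 2 split(s): 6 block(s)
6∈{2,6}, 2∈{2,6}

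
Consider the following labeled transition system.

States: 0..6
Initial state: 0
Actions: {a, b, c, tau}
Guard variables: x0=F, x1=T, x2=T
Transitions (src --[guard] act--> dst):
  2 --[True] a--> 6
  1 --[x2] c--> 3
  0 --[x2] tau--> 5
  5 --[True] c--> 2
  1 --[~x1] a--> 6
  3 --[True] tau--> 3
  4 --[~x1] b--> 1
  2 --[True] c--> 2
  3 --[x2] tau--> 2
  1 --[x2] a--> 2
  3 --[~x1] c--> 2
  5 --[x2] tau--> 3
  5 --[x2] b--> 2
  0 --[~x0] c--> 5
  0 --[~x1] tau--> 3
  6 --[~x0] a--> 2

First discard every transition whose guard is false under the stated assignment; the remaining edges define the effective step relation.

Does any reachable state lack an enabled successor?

Answer: DEADLOCK-FREE

Working:
Reachable = {0,2,3,5,6}
  0: c→5  tau→5  [deg 2]
  2: a→6  c→2  [deg 2]
  3: tau→2  tau→3  [deg 2]
  5: b→2  c→2  tau→3  [deg 3]
  6: a→2  [deg 1]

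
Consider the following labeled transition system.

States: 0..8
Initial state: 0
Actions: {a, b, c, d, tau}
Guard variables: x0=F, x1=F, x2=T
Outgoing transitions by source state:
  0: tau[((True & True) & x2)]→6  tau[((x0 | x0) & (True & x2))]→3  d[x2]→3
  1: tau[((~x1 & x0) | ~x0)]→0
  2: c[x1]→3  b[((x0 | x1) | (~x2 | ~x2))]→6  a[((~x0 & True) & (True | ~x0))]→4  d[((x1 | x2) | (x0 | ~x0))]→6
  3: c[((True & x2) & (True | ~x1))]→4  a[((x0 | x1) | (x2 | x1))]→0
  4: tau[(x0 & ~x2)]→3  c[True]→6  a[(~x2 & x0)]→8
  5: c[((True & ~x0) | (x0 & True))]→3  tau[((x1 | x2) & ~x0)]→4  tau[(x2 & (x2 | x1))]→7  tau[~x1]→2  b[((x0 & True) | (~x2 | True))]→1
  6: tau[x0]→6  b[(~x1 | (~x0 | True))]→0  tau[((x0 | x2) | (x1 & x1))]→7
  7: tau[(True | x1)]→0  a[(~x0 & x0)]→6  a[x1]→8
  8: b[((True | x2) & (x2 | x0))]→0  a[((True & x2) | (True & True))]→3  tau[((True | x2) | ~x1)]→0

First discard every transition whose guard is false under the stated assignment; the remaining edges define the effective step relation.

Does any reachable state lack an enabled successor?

R = {0,3,4,6,7}
  0: d→3  tau→6  [2 exit(s)]
  3: a→0  c→4  [2 exit(s)]
  4: c→6  [1 exit(s)]
  6: b→0  tau→7  [2 exit(s)]
  7: tau→0  [1 exit(s)]

Answer: DEADLOCK-FREE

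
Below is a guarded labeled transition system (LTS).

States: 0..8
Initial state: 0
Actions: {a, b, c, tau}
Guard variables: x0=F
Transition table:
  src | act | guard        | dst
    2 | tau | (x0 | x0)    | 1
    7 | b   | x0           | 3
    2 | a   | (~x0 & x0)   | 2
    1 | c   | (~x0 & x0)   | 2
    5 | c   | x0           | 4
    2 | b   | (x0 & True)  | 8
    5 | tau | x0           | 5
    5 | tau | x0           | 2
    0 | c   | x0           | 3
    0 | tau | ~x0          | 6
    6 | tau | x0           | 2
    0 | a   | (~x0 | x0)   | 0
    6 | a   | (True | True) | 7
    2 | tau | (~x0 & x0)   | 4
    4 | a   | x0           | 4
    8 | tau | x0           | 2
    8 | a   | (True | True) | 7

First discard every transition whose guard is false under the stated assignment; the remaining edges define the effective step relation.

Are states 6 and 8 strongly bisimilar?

Compute ~ classes (split until stable):
  π0 = {{0,1,2,3,4,5,6,7,8}}
  π1 = {{0},{1,2,3,4,5,7},{6,8}}
stable after 2 split(s): 3 block(s)
class of 6: {6,8}; class of 8: {6,8}

Answer: BISIMILAR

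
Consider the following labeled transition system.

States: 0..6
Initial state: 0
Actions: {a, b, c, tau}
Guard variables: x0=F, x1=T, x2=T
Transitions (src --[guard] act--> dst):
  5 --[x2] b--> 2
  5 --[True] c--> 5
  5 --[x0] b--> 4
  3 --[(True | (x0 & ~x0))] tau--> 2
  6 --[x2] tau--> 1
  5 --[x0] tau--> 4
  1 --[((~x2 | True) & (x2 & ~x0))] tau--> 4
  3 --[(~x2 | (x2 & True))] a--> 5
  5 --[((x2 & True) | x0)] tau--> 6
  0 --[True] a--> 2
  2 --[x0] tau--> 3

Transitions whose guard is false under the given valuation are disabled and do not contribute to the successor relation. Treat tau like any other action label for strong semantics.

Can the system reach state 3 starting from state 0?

8 transition(s) survive guard evaluation.
depth 0: {0}
depth 1: {2}  total {0,2}
R = {0,2}

Answer: UNREACHABLE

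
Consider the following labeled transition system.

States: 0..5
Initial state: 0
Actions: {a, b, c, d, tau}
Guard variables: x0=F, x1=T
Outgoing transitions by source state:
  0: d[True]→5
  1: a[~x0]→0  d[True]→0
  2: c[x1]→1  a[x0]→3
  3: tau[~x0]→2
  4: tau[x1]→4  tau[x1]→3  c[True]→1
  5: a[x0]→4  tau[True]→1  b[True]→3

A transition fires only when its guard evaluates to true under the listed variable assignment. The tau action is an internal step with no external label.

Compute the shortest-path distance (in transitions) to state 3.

Layered search for 3:
  L0 = {0}
  L1 = {5}
  L2 = {1,3}
3 enters at depth 2; path d·b

Answer: 2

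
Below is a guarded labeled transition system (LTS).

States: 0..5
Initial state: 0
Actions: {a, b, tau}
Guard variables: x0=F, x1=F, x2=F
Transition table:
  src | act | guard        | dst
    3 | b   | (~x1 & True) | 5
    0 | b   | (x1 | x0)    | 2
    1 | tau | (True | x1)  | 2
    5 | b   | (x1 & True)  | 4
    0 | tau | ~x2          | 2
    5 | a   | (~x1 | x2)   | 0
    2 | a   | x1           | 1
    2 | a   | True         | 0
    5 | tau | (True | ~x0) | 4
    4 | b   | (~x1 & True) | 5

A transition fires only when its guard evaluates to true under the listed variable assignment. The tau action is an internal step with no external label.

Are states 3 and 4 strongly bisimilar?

Answer: BISIMILAR

Working:
Bisimulation quotient by refinement:
  round 0: {{0,1,2,3,4,5}}
  round 1: {{0,1},{2},{3,4},{5}}
Fixed point at round 2; 4 class(es).
class of 3: {3,4}; class of 4: {3,4}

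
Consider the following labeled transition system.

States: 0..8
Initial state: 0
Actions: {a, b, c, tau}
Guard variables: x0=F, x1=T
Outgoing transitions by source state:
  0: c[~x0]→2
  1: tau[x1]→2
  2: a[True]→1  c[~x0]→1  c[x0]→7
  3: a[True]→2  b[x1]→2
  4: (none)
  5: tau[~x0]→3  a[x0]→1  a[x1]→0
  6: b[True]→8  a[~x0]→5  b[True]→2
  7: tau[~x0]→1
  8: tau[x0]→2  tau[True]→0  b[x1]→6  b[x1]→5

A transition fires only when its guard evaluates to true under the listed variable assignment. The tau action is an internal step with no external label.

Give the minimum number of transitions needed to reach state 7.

Layered search for 7:
  Layer 0: {0}
  Layer 1: {2}
  Layer 2: {1}
7 never appears.

Answer: UNREACHABLE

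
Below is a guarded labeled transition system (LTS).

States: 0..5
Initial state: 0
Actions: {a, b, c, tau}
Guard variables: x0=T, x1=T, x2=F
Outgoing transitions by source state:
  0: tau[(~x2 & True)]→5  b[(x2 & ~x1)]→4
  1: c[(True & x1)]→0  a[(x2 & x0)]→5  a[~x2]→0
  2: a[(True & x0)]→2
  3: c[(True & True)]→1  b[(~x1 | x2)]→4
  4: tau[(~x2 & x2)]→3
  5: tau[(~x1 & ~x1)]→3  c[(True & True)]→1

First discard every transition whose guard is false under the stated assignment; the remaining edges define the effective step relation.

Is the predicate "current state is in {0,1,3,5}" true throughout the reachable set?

Answer: INVARIANT HOLDS

Working:
Safe = {0,1,3,5}
R = {0,1,5}
  0: safe
  1: safe
  5: safe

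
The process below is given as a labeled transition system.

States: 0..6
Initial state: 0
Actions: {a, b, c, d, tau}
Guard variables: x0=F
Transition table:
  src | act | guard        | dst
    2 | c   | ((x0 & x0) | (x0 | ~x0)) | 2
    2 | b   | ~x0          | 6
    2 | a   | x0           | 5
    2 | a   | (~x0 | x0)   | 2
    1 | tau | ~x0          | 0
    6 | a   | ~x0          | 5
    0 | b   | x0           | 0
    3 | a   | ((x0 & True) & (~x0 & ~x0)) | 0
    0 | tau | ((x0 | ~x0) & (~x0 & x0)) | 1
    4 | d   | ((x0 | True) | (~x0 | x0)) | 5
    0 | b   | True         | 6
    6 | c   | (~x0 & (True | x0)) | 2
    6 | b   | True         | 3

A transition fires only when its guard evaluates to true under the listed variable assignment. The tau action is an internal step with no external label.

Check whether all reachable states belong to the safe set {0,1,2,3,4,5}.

Answer: INVARIANT VIOLATED at state 6

Trace:
Allowed set {0,1,2,3,4,5}
Reach set: {0,2,3,5,6}
  0: ok
  2: ok
  3: ok
  5: ok
  6: VIOLATES
witness against invariant: b → 6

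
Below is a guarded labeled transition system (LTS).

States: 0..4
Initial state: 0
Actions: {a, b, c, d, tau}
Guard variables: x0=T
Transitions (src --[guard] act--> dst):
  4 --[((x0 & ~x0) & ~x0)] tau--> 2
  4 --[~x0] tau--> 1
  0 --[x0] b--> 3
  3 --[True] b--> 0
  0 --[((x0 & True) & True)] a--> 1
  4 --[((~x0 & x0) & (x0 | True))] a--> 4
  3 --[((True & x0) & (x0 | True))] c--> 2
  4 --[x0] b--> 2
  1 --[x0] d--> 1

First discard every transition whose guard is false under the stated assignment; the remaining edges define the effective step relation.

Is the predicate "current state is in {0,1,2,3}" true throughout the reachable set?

Safe = {0,1,2,3}
Reachable = {0,1,2,3}
  0: ✓
  1: ✓
  2: ✓
  3: ✓

Answer: INVARIANT HOLDS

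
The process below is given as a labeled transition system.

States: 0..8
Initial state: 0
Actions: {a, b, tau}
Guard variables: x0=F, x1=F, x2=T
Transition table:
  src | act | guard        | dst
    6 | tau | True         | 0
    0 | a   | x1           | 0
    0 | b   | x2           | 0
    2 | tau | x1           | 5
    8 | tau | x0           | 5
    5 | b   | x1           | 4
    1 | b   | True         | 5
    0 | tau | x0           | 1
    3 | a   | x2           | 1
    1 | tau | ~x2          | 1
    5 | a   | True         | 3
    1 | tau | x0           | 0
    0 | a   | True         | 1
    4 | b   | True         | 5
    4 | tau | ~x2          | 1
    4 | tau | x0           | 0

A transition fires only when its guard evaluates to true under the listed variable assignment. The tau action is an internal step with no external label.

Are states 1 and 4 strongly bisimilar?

Refine partition for ~:
  P[0] = {{0,1,2,3,4,5,6,7,8}}
  P[1] = {{0},{1,4},{2,7,8},{3,5},{6}}
  P[2] = {{0},{1,4},{2,7,8},{3},{5},{6}}
Fixed point at round 3; 6 class(es).
1∈{1,4}, 4∈{1,4}

Answer: BISIMILAR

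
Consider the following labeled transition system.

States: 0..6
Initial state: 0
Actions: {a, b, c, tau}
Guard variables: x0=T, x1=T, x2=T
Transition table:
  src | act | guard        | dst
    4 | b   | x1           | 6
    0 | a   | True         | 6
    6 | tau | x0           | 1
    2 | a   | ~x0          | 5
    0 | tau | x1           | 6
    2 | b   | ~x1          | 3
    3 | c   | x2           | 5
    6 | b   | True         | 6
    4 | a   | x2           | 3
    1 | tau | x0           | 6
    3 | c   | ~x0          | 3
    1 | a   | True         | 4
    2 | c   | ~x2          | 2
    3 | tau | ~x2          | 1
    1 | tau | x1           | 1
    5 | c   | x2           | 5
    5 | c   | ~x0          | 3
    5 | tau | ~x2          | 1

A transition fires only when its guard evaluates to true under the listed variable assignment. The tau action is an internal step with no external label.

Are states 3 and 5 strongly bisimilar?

Bisimulation quotient by refinement:
  round 0: {{0,1,2,3,4,5,6}}
  round 1: {{0,1},{2},{3,5},{4},{6}}
  round 2: {{0},{1},{2},{3,5},{4},{6}}
Fixed point at round 3; 6 class(es).
class of 3: {3,5}; class of 5: {3,5}

Answer: BISIMILAR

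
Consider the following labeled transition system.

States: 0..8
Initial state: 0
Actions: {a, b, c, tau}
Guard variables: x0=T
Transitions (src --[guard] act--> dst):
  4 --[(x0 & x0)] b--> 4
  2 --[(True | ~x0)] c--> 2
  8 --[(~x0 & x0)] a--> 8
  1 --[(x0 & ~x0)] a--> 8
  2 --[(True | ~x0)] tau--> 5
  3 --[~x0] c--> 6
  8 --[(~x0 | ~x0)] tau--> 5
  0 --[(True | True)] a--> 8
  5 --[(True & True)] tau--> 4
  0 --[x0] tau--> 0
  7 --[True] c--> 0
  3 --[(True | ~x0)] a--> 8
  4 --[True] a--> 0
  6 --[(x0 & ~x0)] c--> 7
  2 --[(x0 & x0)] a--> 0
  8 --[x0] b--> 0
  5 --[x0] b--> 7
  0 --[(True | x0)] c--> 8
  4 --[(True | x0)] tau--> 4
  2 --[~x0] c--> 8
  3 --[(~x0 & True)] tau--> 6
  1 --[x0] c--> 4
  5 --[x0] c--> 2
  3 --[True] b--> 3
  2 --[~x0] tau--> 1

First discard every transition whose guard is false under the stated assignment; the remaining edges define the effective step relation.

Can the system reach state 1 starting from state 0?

Answer: UNREACHABLE

Working:
Guard filter leaves 17 enabled edge(s).
L0 = {0}
L1 = {8}  now seen {0,8}
R = {0,8}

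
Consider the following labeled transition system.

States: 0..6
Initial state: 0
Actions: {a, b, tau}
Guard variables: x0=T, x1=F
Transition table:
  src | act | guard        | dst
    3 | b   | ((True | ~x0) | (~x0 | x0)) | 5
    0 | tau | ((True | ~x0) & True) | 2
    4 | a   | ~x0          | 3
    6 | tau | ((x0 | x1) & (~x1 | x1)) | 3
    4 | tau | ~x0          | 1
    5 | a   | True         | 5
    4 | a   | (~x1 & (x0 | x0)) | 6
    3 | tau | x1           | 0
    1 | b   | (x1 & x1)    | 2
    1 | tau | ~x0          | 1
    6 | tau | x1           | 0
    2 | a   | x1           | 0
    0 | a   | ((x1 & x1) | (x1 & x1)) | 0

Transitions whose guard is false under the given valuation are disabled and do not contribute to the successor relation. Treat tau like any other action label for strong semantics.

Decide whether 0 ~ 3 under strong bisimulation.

Compute ~ classes (split until stable):
  π0 = {{0,1,2,3,4,5,6}}
  π1 = {{0,6},{1,2},{3},{4,5}}
  π2 = {{0},{1,2},{3},{4},{5},{6}}
Fixed point at round 3; 6 class(es).
[0]={0}  [3]={3}

Answer: NOT BISIMILAR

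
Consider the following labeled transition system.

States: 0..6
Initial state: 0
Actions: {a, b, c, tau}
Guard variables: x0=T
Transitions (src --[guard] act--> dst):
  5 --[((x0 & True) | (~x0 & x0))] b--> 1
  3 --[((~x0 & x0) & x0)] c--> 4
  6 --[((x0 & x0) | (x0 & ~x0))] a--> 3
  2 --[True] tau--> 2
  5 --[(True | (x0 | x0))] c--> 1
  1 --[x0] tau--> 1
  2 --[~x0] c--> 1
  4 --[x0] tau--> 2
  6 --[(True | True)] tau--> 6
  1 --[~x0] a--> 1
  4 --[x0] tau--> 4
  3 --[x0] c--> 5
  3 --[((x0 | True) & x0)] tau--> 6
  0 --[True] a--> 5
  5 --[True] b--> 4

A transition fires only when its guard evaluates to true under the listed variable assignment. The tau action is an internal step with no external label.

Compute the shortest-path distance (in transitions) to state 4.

Answer: 2

Analysis:
Breadth-first toward 4:
  Layer 0: {0}
  Layer 1: {5}
  Layer 2: {1,4}
depth(4)=2, e.g. a·b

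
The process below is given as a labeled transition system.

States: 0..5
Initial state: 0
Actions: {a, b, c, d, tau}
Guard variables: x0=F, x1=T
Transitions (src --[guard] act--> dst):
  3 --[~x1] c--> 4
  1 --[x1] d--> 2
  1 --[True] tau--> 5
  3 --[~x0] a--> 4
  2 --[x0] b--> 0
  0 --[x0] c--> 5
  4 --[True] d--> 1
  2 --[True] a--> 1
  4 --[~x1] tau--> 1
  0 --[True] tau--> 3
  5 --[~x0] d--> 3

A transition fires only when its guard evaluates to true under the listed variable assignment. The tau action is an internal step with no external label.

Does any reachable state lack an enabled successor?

Answer: DEADLOCK-FREE

Working:
Reachable = {0,1,2,3,4,5}
  0: tau→3  [1 out]
  1: d→2  tau→5  [2 out]
  2: a→1  [1 out]
  3: a→4  [1 out]
  4: d→1  [1 out]
  5: d→3  [1 out]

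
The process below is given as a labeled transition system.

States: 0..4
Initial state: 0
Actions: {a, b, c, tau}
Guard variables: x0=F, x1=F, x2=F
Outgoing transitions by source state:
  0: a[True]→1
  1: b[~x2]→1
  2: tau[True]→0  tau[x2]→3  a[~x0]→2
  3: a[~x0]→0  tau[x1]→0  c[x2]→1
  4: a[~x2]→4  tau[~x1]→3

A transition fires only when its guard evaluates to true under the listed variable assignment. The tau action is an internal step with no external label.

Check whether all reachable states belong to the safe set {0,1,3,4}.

Inv-set: {0,1,3,4}
R = {0,1}
  0: safe
  1: safe

Answer: INVARIANT HOLDS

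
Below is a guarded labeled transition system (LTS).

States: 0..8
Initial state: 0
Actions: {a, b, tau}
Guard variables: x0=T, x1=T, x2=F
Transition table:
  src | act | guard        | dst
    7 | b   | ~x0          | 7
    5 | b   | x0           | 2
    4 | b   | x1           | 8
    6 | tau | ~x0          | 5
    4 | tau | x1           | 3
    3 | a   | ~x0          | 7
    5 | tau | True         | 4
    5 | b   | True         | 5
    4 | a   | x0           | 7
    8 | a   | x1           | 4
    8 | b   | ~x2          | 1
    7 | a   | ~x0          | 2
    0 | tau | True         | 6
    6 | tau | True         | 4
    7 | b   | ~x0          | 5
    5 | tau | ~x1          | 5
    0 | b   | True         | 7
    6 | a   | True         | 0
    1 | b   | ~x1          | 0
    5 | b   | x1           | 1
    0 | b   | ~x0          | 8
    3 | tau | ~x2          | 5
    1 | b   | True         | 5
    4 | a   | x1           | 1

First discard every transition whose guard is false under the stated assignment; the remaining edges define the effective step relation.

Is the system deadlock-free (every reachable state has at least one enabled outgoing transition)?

Answer: DEADLOCK at state 2

Trace:
R = {0,1,2,3,4,5,6,7,8}
  0: b→7  tau→6  [deg 2]
  1: b→5  [deg 1]
  2: ∅  [no exit]
  3: tau→5  [deg 1]
  4: a→1  a→7  b→8  tau→3  [deg 4]
  5: b→1  b→2  b→5  tau→4  [deg 4]
  6: a→0  tau→4  [deg 2]
  7: ∅  [no exit]
  8: a→4  b→1  [deg 2]
witness 2: tau·tau·tau·tau·b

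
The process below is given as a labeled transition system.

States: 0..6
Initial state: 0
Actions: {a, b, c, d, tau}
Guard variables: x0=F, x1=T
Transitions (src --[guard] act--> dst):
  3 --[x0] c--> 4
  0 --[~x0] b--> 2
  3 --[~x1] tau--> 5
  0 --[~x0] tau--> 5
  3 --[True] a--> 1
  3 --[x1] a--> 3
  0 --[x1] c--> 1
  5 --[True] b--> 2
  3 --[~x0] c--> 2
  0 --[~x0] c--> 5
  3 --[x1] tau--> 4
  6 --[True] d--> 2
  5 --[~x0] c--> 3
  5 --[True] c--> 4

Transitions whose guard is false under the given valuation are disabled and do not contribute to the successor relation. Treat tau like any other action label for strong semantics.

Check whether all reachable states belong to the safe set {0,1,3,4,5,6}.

Allowed set {0,1,3,4,5,6}
Reachable = {0,1,2,3,4,5}
  0: ok
  1: ok
  2: outside
  3: ok
  4: ok
  5: ok
reach 2 via b — violates

Answer: INVARIANT VIOLATED at state 2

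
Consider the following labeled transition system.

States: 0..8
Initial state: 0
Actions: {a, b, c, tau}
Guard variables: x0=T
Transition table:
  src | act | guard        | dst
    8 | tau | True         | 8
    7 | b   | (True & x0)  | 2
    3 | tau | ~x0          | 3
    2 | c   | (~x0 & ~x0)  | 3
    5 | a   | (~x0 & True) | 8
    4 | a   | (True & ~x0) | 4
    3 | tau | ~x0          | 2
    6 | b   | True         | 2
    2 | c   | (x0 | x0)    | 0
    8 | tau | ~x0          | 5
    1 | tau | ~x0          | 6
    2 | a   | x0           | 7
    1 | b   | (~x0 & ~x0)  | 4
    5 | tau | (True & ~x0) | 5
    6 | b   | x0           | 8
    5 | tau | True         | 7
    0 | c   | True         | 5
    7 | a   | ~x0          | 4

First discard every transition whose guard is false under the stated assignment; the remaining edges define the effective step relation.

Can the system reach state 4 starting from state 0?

Answer: UNREACHABLE

Trace:
Guard filter leaves 8 enabled edge(s).
depth 0: {0}
depth 1: {5}  total {0,5}
depth 2: {7}  total {0,5,7}
depth 3: {2}  total {0,2,5,7}
Reach set: {0,2,5,7}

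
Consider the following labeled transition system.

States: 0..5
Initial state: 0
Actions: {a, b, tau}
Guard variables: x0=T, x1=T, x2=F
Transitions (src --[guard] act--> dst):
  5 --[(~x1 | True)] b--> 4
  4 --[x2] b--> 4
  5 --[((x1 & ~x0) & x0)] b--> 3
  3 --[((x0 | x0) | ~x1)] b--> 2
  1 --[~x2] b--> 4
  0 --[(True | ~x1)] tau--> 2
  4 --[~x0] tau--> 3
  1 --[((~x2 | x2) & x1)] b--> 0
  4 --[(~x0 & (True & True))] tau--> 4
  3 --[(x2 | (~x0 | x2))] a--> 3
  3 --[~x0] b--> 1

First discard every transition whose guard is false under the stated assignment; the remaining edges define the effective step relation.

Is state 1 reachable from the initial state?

Answer: UNREACHABLE

Working:
Guard filter leaves 5 enabled edge(s).
L0 = {0}
L1 = {2}  total {0,2}
Reach set: {0,2}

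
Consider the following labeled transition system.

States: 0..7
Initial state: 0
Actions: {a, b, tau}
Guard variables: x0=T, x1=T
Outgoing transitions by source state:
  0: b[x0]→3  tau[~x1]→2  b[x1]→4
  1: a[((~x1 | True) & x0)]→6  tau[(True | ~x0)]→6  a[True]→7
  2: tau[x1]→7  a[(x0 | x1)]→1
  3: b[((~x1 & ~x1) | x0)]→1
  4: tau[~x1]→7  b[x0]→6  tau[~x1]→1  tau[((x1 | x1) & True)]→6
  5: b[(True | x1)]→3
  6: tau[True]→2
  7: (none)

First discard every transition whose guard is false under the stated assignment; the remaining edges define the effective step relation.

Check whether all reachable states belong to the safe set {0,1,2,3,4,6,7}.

Answer: INVARIANT HOLDS

Working:
Allowed set {0,1,2,3,4,6,7}
Reach set: {0,1,2,3,4,6,7}
  0: ok
  1: ok
  2: ok
  3: ok
  4: ok
  6: ok
  7: ok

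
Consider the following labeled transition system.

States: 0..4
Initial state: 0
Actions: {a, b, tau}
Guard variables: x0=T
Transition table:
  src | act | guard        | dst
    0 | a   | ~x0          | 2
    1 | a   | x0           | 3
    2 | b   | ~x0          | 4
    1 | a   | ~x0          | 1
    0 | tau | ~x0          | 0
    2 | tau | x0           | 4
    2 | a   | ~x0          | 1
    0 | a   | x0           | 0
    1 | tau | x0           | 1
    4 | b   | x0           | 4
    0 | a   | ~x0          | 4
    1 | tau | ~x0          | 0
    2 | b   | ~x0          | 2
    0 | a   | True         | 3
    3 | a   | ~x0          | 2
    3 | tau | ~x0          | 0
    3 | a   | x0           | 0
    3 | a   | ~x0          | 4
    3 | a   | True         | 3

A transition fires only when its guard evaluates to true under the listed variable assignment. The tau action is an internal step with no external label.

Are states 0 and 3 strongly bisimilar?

Answer: BISIMILAR

Working:
Refine partition for ~:
  P[0] = {{0,1,2,3,4}}
  P[1] = {{0,3},{1},{2},{4}}
Fixed point at round 2; 4 class(es).
[0]={0,3}  [3]={0,3}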